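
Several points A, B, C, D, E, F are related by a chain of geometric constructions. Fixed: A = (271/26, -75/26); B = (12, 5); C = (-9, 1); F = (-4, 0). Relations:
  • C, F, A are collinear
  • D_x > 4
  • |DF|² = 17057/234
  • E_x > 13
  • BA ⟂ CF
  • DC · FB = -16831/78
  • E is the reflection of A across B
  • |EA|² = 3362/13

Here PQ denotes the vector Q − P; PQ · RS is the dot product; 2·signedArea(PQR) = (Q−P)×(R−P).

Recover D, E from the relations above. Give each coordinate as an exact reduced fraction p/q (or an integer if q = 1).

D = (349/78, 27/26)
E = (353/26, 335/26)

1. D_x = 349/78  [line -16·x + -5·y + 5989/78 = 0 ∩ |DF|² = 17057/234]
2. D_y = 27/26  [line -16·x + -5·y + 5989/78 = 0 ∩ |DF|² = 17057/234]
   → D = (349/78, 27/26)
3. E_x = 353/26  [E is the reflection of A across B]
4. E_y = 335/26  [E is the reflection of A across B]
   → E = (353/26, 335/26)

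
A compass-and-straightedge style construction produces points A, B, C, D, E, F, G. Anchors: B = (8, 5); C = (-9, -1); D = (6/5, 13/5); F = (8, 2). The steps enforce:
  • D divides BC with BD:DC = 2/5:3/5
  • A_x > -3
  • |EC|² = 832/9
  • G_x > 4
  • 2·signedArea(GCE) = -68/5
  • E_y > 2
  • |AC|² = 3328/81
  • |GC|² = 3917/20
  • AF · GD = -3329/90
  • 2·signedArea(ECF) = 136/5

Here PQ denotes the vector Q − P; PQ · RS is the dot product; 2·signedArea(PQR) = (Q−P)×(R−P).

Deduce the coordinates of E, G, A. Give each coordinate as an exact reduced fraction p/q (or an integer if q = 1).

1. E_x = 1/15  [line -3·x + 17·y + -186/5 = 0 ∩ |EC|² = 832/9]
2. E_y = 11/5  [line -3·x + 17·y + -186/5 = 0 ∩ |EC|² = 832/9]
   → E = (1/15, 11/5)
3. G_x = 23/5  [line -16/5·x + 136/15·y + -92/15 = 0 ∩ |GC|² = 3917/20]
4. G_y = 23/10  [line -16/5·x + 136/15·y + -92/15 = 0 ∩ |GC|² = 3917/20]
   → G = (23/5, 23/10)
5. A_x = -133/45  [line 17/5·x + -3/10·y + 187/18 = 0 ∩ |AC|² = 3328/81]
6. A_y = 17/15  [line 17/5·x + -3/10·y + 187/18 = 0 ∩ |AC|² = 3328/81]
   → A = (-133/45, 17/15)

A = (-133/45, 17/15)
E = (1/15, 11/5)
G = (23/5, 23/10)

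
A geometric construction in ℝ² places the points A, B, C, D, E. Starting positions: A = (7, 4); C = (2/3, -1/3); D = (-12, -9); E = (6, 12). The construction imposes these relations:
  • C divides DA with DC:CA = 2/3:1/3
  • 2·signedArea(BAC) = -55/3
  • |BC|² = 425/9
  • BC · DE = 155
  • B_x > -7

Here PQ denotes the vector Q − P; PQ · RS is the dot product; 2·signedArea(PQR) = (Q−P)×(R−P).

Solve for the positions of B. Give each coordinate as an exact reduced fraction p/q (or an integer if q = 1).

B = (-6, -2)

1. B_x = -6  [2·signedArea(BAC) = -55/3 ∩ BC · DE = 155]
2. B_y = -2  [2·signedArea(BAC) = -55/3 ∩ BC · DE = 155]
   → B = (-6, -2)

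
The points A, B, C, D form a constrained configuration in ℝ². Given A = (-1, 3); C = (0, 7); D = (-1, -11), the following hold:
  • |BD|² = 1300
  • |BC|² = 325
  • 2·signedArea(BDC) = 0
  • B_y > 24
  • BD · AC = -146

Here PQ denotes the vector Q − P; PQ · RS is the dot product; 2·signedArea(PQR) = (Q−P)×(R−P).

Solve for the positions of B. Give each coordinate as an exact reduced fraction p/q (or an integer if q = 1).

1. B_x = 1  [2·signedArea(BDC) = 0 ∩ BD · AC = -146]
2. B_y = 25  [2·signedArea(BDC) = 0 ∩ BD · AC = -146]
   → B = (1, 25)

B = (1, 25)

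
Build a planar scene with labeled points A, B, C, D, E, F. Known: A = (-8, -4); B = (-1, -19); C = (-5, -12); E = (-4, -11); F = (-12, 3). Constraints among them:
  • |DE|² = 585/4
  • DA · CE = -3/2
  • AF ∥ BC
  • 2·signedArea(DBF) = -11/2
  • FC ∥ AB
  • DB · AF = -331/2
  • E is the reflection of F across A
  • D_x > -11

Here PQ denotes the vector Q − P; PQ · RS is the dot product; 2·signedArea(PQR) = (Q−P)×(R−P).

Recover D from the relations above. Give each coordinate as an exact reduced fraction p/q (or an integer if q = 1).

D = (-10, -1/2)

1. D_x = -10  [DB · AF = -331/2 ∩ DA · CE = -3/2]
2. D_y = -1/2  [DB · AF = -331/2 ∩ DA · CE = -3/2]
   → D = (-10, -1/2)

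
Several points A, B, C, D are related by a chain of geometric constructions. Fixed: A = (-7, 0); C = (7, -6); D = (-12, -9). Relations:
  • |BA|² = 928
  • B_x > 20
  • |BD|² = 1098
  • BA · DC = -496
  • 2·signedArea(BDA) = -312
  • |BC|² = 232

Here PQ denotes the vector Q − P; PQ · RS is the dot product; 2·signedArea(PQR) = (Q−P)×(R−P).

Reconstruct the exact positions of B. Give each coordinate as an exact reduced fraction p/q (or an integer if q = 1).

1. B_x = 21  [2·signedArea(BDA) = -312 ∩ BA · DC = -496]
2. B_y = -12  [2·signedArea(BDA) = -312 ∩ BA · DC = -496]
   → B = (21, -12)

B = (21, -12)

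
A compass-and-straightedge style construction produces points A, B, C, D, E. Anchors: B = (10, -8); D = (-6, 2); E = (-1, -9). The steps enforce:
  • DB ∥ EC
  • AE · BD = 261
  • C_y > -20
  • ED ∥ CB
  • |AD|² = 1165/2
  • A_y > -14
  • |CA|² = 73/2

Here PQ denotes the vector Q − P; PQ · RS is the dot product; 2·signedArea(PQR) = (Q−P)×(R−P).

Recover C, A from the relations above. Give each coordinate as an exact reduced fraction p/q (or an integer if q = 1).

1. C_x = 15  [ED ∥ CB ∩ DB ∥ EC]
2. C_y = -19  [ED ∥ CB ∩ DB ∥ EC]
   → C = (15, -19)
3. A_x = 25/2  [line 16·x + -10·y + -335 = 0 ∩ |CA|² = 73/2]
4. A_y = -27/2  [line 16·x + -10·y + -335 = 0 ∩ |CA|² = 73/2]
   → A = (25/2, -27/2)

A = (25/2, -27/2)
C = (15, -19)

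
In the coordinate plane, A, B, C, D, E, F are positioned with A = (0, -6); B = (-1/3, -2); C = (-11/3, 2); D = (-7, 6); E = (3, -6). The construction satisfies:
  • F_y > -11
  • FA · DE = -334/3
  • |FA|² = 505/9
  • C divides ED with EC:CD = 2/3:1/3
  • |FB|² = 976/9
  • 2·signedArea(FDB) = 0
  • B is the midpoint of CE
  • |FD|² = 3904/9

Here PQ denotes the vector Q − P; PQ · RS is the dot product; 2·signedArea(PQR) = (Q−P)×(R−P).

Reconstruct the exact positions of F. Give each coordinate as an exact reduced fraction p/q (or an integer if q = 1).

F = (19/3, -10)

1. F_x = 19/3  [2·signedArea(FDB) = 0 ∩ FA · DE = -334/3]
2. F_y = -10  [2·signedArea(FDB) = 0 ∩ FA · DE = -334/3]
   → F = (19/3, -10)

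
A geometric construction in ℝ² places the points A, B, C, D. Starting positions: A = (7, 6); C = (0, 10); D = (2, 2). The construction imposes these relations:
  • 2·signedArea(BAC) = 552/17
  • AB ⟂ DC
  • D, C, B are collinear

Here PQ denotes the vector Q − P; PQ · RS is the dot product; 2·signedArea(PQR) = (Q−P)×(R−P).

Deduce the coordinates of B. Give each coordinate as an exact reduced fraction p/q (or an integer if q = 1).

1. B_x = 23/17  [D, C, B are collinear ∩ AB ⟂ DC]
2. B_y = 78/17  [D, C, B are collinear ∩ AB ⟂ DC]
   → B = (23/17, 78/17)

B = (23/17, 78/17)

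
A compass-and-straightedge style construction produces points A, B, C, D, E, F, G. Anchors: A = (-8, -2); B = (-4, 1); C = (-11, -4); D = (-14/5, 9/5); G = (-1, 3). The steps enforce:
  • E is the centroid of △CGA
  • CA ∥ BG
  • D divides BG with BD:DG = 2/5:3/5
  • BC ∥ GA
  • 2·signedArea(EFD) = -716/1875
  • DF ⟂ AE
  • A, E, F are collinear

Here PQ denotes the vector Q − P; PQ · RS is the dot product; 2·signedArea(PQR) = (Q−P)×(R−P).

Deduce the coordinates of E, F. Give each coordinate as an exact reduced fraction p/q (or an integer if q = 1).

E = (-20/3, -1)
F = (-356/125, 233/125)

1. E_x = -20/3  [E is the centroid of △CGA]
2. E_y = -1  [E is the centroid of △CGA]
   → E = (-20/3, -1)
3. F_x = -356/125  [A, E, F are collinear ∩ DF ⟂ AE]
4. F_y = 233/125  [A, E, F are collinear ∩ DF ⟂ AE]
   → F = (-356/125, 233/125)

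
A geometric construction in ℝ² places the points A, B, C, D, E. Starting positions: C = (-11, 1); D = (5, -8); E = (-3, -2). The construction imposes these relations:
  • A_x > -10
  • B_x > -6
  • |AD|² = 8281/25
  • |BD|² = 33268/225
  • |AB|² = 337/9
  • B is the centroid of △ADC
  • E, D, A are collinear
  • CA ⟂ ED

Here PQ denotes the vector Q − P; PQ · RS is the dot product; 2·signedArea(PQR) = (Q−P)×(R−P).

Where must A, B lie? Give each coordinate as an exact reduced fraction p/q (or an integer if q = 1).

1. A_x = -239/25  [E, D, A are collinear ∩ CA ⟂ ED]
2. A_y = 73/25  [E, D, A are collinear ∩ CA ⟂ ED]
   → A = (-239/25, 73/25)
3. B_x = -389/75  [B is the centroid of △ADC]
4. B_y = -34/25  [B is the centroid of △ADC]
   → B = (-389/75, -34/25)

A = (-239/25, 73/25)
B = (-389/75, -34/25)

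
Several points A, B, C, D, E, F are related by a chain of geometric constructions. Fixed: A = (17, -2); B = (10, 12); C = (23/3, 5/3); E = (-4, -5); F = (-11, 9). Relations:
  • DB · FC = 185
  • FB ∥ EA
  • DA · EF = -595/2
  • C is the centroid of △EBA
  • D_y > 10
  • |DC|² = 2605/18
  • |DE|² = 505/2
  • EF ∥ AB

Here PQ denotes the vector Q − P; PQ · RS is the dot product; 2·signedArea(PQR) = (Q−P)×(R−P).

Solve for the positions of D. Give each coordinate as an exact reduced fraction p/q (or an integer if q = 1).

1. D_x = -1/2  [DA · EF = -595/2 ∩ DB · FC = 185]
2. D_y = 21/2  [DA · EF = -595/2 ∩ DB · FC = 185]
   → D = (-1/2, 21/2)

D = (-1/2, 21/2)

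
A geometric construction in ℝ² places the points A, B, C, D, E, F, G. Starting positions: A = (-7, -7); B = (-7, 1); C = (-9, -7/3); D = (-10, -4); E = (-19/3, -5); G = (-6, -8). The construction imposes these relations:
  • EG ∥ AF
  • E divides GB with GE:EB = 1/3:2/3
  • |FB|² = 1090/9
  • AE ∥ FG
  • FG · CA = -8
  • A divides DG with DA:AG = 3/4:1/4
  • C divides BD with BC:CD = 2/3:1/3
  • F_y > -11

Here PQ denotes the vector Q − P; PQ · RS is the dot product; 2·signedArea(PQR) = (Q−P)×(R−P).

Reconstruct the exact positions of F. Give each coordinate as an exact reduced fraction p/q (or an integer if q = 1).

F = (-20/3, -10)

1. F_x = -20/3  [AE ∥ FG ∩ EG ∥ AF]
2. F_y = -10  [AE ∥ FG ∩ EG ∥ AF]
   → F = (-20/3, -10)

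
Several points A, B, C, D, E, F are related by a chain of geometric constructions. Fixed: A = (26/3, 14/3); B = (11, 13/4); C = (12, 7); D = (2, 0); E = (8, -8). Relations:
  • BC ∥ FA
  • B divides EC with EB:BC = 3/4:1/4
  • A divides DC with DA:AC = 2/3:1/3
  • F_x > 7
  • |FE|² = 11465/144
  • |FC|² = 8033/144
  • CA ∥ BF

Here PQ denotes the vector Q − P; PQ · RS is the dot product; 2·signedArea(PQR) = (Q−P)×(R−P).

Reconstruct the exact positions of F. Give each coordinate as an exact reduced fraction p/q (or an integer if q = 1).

F = (23/3, 11/12)

1. F_x = 23/3  [BC ∥ FA ∩ CA ∥ BF]
2. F_y = 11/12  [BC ∥ FA ∩ CA ∥ BF]
   → F = (23/3, 11/12)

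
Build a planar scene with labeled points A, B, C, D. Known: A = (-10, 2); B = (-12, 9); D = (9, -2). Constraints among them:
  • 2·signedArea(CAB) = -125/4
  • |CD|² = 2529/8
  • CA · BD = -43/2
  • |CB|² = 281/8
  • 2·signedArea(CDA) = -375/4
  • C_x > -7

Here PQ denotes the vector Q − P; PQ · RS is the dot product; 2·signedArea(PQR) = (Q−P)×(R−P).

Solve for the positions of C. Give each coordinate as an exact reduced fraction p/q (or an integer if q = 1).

1. C_x = -27/4  [2·signedArea(CDA) = -375/4 ∩ CA · BD = -43/2]
2. C_y = 25/4  [2·signedArea(CDA) = -375/4 ∩ CA · BD = -43/2]
   → C = (-27/4, 25/4)

C = (-27/4, 25/4)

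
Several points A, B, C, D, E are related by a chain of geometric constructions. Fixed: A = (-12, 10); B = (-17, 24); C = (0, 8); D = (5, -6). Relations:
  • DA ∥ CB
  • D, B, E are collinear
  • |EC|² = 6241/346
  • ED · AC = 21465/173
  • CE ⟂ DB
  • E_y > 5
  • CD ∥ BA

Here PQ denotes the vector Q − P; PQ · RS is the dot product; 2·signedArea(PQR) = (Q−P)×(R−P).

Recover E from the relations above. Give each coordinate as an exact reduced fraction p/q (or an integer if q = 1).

1. E_x = -1185/346  [D, B, E are collinear ∩ CE ⟂ DB]
2. E_y = 1899/346  [D, B, E are collinear ∩ CE ⟂ DB]
   → E = (-1185/346, 1899/346)

E = (-1185/346, 1899/346)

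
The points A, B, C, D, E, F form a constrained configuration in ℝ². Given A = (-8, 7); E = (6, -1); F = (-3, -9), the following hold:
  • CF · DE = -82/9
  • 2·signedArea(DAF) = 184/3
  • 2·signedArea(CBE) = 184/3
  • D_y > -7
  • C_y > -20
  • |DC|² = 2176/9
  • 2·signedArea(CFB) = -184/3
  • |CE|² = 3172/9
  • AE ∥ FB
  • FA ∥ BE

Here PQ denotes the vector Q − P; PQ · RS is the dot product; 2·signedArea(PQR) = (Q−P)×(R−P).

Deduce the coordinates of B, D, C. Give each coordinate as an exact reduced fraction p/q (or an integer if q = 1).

1. B_x = 11  [FA ∥ BE ∩ AE ∥ FB]
2. B_y = -17  [FA ∥ BE ∩ AE ∥ FB]
   → B = (11, -17)
3. C_x = 8  [2·signedArea(CBE) = 184/3 ∩ 2·signedArea(CFB) = -184/3]
4. C_y = -59/3  [2·signedArea(CBE) = 184/3 ∩ 2·signedArea(CFB) = -184/3]
   → C = (8, -59/3)
5. D_x = 0  [2·signedArea(DAF) = 184/3 ∩ CF · DE = -82/9]
6. D_y = -19/3  [2·signedArea(DAF) = 184/3 ∩ CF · DE = -82/9]
   → D = (0, -19/3)

B = (11, -17)
C = (8, -59/3)
D = (0, -19/3)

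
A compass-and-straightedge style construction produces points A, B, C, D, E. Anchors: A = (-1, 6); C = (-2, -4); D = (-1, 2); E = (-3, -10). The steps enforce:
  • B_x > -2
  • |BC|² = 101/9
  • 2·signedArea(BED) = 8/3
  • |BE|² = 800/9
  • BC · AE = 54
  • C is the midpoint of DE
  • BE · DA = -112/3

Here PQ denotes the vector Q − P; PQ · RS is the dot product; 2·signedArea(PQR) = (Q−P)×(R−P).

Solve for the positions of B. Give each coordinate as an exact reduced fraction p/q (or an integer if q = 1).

B = (-5/3, -2/3)

1. B_x = -5/3  [BC · AE = 54 ∩ BE · DA = -112/3]
2. B_y = -2/3  [BC · AE = 54 ∩ BE · DA = -112/3]
   → B = (-5/3, -2/3)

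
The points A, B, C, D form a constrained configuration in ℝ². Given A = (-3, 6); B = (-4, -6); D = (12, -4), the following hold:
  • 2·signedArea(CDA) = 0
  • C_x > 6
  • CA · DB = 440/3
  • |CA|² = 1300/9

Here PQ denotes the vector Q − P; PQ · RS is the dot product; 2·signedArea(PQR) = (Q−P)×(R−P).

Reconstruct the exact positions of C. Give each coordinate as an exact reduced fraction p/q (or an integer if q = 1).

1. C_x = 7  [2·signedArea(CDA) = 0 ∩ CA · DB = 440/3]
2. C_y = -2/3  [2·signedArea(CDA) = 0 ∩ CA · DB = 440/3]
   → C = (7, -2/3)

C = (7, -2/3)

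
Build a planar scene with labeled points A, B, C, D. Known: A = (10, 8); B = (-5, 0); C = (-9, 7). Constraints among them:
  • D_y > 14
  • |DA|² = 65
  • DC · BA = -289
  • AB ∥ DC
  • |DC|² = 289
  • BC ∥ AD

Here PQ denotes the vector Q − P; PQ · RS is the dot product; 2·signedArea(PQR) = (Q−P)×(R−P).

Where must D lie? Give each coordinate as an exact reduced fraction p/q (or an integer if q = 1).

1. D_x = 6  [AB ∥ DC ∩ BC ∥ AD]
2. D_y = 15  [AB ∥ DC ∩ BC ∥ AD]
   → D = (6, 15)

D = (6, 15)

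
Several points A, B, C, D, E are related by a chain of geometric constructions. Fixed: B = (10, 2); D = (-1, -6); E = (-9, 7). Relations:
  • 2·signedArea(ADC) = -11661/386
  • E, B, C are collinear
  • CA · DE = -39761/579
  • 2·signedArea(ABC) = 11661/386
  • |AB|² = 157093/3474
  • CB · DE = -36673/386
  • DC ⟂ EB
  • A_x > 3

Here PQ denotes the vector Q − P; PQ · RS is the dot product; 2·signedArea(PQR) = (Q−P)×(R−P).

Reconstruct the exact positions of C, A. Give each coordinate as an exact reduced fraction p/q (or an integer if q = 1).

A = (4123/1158, 73/1158)
C = (649/386, 1617/386)

1. C_x = 649/386  [E, B, C are collinear ∩ DC ⟂ EB]
2. C_y = 1617/386  [E, B, C are collinear ∩ DC ⟂ EB]
   → C = (649/386, 1617/386)
3. A_x = 4123/1158  [2·signedArea(ABC) = 11661/386 ∩ CA · DE = -39761/579]
4. A_y = 73/1158  [2·signedArea(ABC) = 11661/386 ∩ CA · DE = -39761/579]
   → A = (4123/1158, 73/1158)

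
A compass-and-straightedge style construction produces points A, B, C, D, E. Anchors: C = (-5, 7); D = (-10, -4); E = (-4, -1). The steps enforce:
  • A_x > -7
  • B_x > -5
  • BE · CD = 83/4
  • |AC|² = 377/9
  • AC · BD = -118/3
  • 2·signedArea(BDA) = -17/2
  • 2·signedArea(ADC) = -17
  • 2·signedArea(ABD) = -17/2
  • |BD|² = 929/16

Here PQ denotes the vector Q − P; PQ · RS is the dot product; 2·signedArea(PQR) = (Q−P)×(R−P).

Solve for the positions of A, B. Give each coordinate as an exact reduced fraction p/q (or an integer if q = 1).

1. B_x = -17/4  [line 5·x + 11·y + 41/4 = 0 ∩ |BD|² = 929/16]
2. B_y = 1  [line 5·x + 11·y + 41/4 = 0 ∩ |BD|² = 929/16]
   → B = (-17/4, 1)
3. A_x = -19/3  [AC · BD = -118/3 ∩ 2·signedArea(ADC) = -17]
4. A_y = 2/3  [AC · BD = -118/3 ∩ 2·signedArea(ADC) = -17]
   → A = (-19/3, 2/3)

A = (-19/3, 2/3)
B = (-17/4, 1)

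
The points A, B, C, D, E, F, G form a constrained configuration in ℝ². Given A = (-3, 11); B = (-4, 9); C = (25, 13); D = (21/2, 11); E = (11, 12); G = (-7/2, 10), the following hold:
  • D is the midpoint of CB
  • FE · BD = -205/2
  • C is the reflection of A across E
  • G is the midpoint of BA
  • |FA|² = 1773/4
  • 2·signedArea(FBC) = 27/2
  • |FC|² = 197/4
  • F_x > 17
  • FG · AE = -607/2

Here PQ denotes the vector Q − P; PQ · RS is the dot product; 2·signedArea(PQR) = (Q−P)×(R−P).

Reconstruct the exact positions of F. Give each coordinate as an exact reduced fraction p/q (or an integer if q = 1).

F = (18, 25/2)

1. F_x = 18  [FE · BD = -205/2 ∩ 2·signedArea(FBC) = 27/2]
2. F_y = 25/2  [FE · BD = -205/2 ∩ 2·signedArea(FBC) = 27/2]
   → F = (18, 25/2)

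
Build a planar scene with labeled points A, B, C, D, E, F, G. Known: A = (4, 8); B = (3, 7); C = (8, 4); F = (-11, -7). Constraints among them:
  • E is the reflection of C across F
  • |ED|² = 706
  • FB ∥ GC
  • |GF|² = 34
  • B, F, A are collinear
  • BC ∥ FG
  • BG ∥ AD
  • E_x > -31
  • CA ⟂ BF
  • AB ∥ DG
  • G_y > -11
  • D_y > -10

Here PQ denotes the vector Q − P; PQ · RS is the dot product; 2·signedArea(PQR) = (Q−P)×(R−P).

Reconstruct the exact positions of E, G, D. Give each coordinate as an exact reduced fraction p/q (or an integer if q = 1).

D = (-5, -9)
E = (-30, -18)
G = (-6, -10)

1. E_x = -30  [E is the reflection of C across F]
2. E_y = -18  [E is the reflection of C across F]
   → E = (-30, -18)
3. G_x = -6  [FB ∥ GC ∩ BC ∥ FG]
4. G_y = -10  [FB ∥ GC ∩ BC ∥ FG]
   → G = (-6, -10)
5. D_x = -5  [AB ∥ DG ∩ BG ∥ AD]
6. D_y = -9  [AB ∥ DG ∩ BG ∥ AD]
   → D = (-5, -9)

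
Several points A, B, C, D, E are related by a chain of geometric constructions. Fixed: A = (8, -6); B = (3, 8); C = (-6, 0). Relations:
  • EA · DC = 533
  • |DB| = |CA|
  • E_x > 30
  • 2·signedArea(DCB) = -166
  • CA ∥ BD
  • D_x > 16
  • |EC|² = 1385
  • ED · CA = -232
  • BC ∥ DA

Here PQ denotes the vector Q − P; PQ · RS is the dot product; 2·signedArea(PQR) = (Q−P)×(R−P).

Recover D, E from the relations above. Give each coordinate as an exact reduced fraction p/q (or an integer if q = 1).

1. D_x = 17  [BC ∥ DA ∩ CA ∥ BD]
2. D_y = 2  [BC ∥ DA ∩ CA ∥ BD]
   → D = (17, 2)
3. E_x = 31  [ED · CA = -232 ∩ EA · DC = 533]
4. E_y = -4  [ED · CA = -232 ∩ EA · DC = 533]
   → E = (31, -4)

D = (17, 2)
E = (31, -4)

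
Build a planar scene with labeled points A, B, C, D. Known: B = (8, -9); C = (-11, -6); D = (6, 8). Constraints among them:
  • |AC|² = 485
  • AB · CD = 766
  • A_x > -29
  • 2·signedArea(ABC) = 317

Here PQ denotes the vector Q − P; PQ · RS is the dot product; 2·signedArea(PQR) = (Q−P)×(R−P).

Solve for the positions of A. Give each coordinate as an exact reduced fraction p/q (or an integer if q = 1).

A = (-28, -20)

1. A_x = -28  [2·signedArea(ABC) = 317 ∩ AB · CD = 766]
2. A_y = -20  [2·signedArea(ABC) = 317 ∩ AB · CD = 766]
   → A = (-28, -20)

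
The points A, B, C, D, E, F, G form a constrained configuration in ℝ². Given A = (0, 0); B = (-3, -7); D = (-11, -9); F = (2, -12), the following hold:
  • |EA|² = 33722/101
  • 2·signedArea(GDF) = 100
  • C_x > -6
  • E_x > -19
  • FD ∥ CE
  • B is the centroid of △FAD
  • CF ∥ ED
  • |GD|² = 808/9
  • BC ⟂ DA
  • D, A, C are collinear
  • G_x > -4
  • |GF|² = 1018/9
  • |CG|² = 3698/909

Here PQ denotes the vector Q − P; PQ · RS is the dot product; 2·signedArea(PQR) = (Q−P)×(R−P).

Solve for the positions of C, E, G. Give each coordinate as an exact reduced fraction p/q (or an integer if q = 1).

1. C_x = -528/101  [D, A, C are collinear ∩ BC ⟂ DA]
2. C_y = -432/101  [D, A, C are collinear ∩ BC ⟂ DA]
   → C = (-528/101, -432/101)
3. E_x = -1841/101  [CF ∥ ED ∩ FD ∥ CE]
4. E_y = -129/101  [CF ∥ ED ∩ FD ∥ CE]
   → E = (-1841/101, -129/101)
5. G_x = -11/3  [line 3·x + 13·y + 50 = 0 ∩ |GD|² = 808/9]
6. G_y = -3  [line 3·x + 13·y + 50 = 0 ∩ |GD|² = 808/9]
   → G = (-11/3, -3)

C = (-528/101, -432/101)
E = (-1841/101, -129/101)
G = (-11/3, -3)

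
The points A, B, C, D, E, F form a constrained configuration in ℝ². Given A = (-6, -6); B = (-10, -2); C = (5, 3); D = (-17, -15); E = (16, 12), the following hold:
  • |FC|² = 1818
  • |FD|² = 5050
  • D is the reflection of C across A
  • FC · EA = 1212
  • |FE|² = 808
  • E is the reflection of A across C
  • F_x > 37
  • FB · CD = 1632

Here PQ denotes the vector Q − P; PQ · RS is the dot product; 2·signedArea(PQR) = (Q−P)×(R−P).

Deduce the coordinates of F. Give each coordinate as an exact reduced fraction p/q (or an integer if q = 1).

1. F_x = 38  [line 22·x + 18·y + -1376 = 0 ∩ |FC|² = 1818]
2. F_y = 30  [line 22·x + 18·y + -1376 = 0 ∩ |FC|² = 1818]
   → F = (38, 30)

F = (38, 30)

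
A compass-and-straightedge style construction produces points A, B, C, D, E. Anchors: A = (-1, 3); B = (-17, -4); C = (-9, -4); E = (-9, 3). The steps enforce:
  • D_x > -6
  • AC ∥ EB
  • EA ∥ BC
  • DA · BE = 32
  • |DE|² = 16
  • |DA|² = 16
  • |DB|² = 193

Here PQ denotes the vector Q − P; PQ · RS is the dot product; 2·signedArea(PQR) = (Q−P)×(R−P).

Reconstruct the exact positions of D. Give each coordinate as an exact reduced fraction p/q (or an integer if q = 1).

1. D_x = -5  [line -8·x + -7·y + -19 = 0 ∩ |DE|² = 16]
2. D_y = 3  [line -8·x + -7·y + -19 = 0 ∩ |DE|² = 16]
   → D = (-5, 3)

D = (-5, 3)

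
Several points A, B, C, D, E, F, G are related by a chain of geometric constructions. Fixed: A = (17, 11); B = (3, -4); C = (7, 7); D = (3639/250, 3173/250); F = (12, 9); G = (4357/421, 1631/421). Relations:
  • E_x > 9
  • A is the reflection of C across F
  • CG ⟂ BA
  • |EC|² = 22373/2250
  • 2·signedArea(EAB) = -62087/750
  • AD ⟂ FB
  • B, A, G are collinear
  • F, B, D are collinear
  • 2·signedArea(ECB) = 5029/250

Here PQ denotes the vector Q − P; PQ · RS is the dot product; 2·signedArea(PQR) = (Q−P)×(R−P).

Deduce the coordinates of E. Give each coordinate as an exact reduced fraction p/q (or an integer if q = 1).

1. E_x = 7139/750  [2·signedArea(EAB) = -62087/750 ∩ 2·signedArea(ECB) = 5029/250]
2. E_y = 6673/750  [2·signedArea(EAB) = -62087/750 ∩ 2·signedArea(ECB) = 5029/250]
   → E = (7139/750, 6673/750)

E = (7139/750, 6673/750)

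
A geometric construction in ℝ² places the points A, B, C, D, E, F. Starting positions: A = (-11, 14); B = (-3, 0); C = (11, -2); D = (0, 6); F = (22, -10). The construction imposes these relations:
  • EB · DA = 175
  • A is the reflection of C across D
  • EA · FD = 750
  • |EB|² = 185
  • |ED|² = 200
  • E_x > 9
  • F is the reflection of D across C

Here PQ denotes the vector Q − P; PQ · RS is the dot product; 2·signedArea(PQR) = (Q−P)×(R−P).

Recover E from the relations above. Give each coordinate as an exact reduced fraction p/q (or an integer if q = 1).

E = (10, -4)

1. E_x = 10  [line 11·x + -8·y + -142 = 0 ∩ |EB|² = 185]
2. E_y = -4  [line 11·x + -8·y + -142 = 0 ∩ |EB|² = 185]
   → E = (10, -4)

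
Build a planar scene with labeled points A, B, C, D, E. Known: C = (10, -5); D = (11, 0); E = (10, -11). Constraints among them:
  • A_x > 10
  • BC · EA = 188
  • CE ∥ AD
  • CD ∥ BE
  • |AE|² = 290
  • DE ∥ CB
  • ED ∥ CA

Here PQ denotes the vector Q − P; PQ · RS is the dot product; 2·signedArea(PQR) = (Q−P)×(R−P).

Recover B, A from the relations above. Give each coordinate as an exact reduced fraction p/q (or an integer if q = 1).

A = (11, 6)
B = (9, -16)

1. B_x = 9  [CD ∥ BE ∩ DE ∥ CB]
2. B_y = -16  [CD ∥ BE ∩ DE ∥ CB]
   → B = (9, -16)
3. A_x = 11  [CE ∥ AD ∩ ED ∥ CA]
4. A_y = 6  [CE ∥ AD ∩ ED ∥ CA]
   → A = (11, 6)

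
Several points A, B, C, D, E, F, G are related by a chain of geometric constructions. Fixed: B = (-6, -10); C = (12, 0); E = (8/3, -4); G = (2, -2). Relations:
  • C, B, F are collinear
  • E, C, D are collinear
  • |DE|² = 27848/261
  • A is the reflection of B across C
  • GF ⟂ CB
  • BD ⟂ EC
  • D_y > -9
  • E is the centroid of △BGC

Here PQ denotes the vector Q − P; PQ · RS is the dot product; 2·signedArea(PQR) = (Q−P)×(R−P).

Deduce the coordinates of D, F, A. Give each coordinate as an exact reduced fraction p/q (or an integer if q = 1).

1. D_x = -198/29  [E, C, D are collinear ∩ BD ⟂ EC]
2. D_y = -234/29  [E, C, D are collinear ∩ BD ⟂ EC]
   → D = (-198/29, -234/29)
3. F_x = 186/53  [C, B, F are collinear ∩ GF ⟂ CB]
4. F_y = -250/53  [C, B, F are collinear ∩ GF ⟂ CB]
   → F = (186/53, -250/53)
5. A_x = 30  [A is the reflection of B across C]
6. A_y = 10  [A is the reflection of B across C]
   → A = (30, 10)

A = (30, 10)
D = (-198/29, -234/29)
F = (186/53, -250/53)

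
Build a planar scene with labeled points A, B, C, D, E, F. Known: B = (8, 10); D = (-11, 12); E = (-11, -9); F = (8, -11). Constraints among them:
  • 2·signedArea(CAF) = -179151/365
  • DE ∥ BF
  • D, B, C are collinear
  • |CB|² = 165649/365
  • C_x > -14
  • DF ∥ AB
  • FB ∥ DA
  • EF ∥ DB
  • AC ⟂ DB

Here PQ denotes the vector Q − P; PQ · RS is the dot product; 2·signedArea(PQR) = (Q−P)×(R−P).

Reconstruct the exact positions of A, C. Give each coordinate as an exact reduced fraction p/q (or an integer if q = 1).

1. A_x = -11  [DF ∥ AB ∩ FB ∥ DA]
2. A_y = 33  [DF ∥ AB ∩ FB ∥ DA]
   → A = (-11, 33)
3. C_x = -4813/365  [D, B, C are collinear ∩ AC ⟂ DB]
4. C_y = 4464/365  [D, B, C are collinear ∩ AC ⟂ DB]
   → C = (-4813/365, 4464/365)

A = (-11, 33)
C = (-4813/365, 4464/365)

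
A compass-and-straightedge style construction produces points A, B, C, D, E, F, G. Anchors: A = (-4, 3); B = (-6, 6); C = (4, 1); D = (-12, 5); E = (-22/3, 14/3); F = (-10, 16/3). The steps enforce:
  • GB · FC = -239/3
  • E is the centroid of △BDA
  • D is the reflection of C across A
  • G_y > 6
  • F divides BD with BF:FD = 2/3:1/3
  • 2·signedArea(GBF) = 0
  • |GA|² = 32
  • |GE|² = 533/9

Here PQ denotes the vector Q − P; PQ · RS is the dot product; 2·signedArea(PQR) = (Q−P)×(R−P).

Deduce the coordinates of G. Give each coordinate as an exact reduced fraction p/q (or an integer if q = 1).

1. G_x = 0  [2·signedArea(GBF) = 0 ∩ GB · FC = -239/3]
2. G_y = 7  [2·signedArea(GBF) = 0 ∩ GB · FC = -239/3]
   → G = (0, 7)

G = (0, 7)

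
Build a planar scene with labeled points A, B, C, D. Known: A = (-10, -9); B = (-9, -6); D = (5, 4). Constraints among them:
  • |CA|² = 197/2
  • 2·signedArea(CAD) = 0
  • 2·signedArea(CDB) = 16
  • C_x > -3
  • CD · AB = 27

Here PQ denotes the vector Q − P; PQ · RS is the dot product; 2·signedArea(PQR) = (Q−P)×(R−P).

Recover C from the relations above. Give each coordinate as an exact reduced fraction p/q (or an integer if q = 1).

C = (-5/2, -5/2)

1. C_x = -5/2  [2·signedArea(CAD) = 0 ∩ CD · AB = 27]
2. C_y = -5/2  [2·signedArea(CAD) = 0 ∩ CD · AB = 27]
   → C = (-5/2, -5/2)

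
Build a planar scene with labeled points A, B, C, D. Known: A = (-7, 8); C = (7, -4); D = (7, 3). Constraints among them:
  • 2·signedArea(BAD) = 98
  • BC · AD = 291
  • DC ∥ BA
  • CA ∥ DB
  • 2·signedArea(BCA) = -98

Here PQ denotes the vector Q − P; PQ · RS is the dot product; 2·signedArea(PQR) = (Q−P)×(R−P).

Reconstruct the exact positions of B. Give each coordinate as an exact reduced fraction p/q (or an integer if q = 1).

1. B_x = -7  [DC ∥ BA ∩ CA ∥ DB]
2. B_y = 15  [DC ∥ BA ∩ CA ∥ DB]
   → B = (-7, 15)

B = (-7, 15)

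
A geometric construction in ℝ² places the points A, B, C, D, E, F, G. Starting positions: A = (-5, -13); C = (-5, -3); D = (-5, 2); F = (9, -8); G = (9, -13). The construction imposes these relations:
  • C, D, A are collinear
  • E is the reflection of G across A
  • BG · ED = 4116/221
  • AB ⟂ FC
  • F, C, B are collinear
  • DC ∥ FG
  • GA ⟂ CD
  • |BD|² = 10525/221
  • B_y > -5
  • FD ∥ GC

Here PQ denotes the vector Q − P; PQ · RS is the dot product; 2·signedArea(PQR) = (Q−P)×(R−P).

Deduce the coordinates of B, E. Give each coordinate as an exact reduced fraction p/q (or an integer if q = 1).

B = (-405/221, -913/221)
E = (-19, -13)

1. B_x = -405/221  [F, C, B are collinear ∩ AB ⟂ FC]
2. B_y = -913/221  [F, C, B are collinear ∩ AB ⟂ FC]
   → B = (-405/221, -913/221)
3. E_x = -19  [E is the reflection of G across A]
4. E_y = -13  [E is the reflection of G across A]
   → E = (-19, -13)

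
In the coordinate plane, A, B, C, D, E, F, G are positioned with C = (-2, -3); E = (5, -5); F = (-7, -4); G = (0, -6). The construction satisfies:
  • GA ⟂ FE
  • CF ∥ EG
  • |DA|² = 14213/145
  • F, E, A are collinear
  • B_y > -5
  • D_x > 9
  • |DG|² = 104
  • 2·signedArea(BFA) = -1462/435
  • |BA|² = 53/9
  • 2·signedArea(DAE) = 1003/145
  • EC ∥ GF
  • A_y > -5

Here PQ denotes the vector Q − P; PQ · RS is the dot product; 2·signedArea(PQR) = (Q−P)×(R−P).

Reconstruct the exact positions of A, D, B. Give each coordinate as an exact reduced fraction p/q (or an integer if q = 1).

A = (17/145, -666/145)
B = (-998/435, -2116/435)
D = (10, -4)

1. A_x = 17/145  [F, E, A are collinear ∩ GA ⟂ FE]
2. A_y = -666/145  [F, E, A are collinear ∩ GA ⟂ FE]
   → A = (17/145, -666/145)
3. D_x = 10  [line 59/145·x + 708/145·y + 2242/145 = 0 ∩ |DA|² = 14213/145]
4. D_y = -4  [line 59/145·x + 708/145·y + 2242/145 = 0 ∩ |DA|² = 14213/145]
   → D = (10, -4)
5. B_x = -998/435  [line 86/145·x + 1032/145·y + 15652/435 = 0 ∩ |BA|² = 53/9]
6. B_y = -2116/435  [line 86/145·x + 1032/145·y + 15652/435 = 0 ∩ |BA|² = 53/9]
   → B = (-998/435, -2116/435)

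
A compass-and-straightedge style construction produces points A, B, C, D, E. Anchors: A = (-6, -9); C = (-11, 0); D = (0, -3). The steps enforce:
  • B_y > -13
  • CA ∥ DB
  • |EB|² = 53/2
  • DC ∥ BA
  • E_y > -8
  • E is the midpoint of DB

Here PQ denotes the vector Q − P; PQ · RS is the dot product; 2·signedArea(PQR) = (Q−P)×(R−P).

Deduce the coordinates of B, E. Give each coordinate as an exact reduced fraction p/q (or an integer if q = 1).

B = (5, -12)
E = (5/2, -15/2)

1. B_x = 5  [DC ∥ BA ∩ CA ∥ DB]
2. B_y = -12  [DC ∥ BA ∩ CA ∥ DB]
   → B = (5, -12)
3. E_x = 5/2  [E is the midpoint of DB]
4. E_y = -15/2  [E is the midpoint of DB]
   → E = (5/2, -15/2)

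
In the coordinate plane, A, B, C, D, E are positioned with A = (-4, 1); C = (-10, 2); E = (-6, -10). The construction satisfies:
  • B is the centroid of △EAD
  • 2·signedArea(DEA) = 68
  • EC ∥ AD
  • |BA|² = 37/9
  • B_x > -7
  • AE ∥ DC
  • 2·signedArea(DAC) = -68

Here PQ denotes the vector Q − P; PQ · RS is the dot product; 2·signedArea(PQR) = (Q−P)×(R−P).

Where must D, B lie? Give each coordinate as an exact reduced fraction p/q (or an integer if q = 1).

1. D_x = -8  [AE ∥ DC ∩ EC ∥ AD]
2. D_y = 13  [AE ∥ DC ∩ EC ∥ AD]
   → D = (-8, 13)
3. B_x = -6  [B is the centroid of △EAD]
4. B_y = 4/3  [B is the centroid of △EAD]
   → B = (-6, 4/3)

B = (-6, 4/3)
D = (-8, 13)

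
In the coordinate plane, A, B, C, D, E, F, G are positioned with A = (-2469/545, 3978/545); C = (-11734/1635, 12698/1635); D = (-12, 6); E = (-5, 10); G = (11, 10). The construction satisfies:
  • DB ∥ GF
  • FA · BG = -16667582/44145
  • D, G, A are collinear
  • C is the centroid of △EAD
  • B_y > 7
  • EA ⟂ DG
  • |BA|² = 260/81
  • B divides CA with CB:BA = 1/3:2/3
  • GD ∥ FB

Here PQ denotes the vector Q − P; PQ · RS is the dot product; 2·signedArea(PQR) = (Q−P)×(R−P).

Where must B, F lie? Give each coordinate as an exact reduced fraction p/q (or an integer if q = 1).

1. B_x = -6175/981  [B divides CA with CB:BA = 1/3:2/3]
2. B_y = 7466/981  [B divides CA with CB:BA = 1/3:2/3]
   → B = (-6175/981, 7466/981)
3. F_x = 16388/981  [GD ∥ FB ∩ DB ∥ GF]
4. F_y = 11390/981  [GD ∥ FB ∩ DB ∥ GF]
   → F = (16388/981, 11390/981)

B = (-6175/981, 7466/981)
F = (16388/981, 11390/981)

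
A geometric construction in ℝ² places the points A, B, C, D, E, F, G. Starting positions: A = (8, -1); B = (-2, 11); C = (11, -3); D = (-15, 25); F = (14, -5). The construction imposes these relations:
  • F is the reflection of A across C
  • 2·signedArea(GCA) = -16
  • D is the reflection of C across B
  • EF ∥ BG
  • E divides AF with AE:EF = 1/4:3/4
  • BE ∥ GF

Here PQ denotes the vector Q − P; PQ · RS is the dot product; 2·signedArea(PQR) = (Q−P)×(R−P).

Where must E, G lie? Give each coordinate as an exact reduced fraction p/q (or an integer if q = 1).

E = (19/2, -2)
G = (5/2, 8)

1. E_x = 19/2  [E divides AF with AE:EF = 1/4:3/4]
2. E_y = -2  [E divides AF with AE:EF = 1/4:3/4]
   → E = (19/2, -2)
3. G_x = 5/2  [BE ∥ GF ∩ EF ∥ BG]
4. G_y = 8  [BE ∥ GF ∩ EF ∥ BG]
   → G = (5/2, 8)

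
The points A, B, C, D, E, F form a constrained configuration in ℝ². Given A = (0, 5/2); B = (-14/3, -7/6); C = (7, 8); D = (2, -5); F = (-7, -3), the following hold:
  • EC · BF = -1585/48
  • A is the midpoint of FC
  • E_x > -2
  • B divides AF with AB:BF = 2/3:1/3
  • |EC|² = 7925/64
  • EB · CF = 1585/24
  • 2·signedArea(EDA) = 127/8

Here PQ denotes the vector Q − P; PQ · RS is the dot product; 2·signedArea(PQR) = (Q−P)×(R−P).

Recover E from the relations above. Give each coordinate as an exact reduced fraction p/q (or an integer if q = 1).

E = (-7/4, 9/8)

1. E_x = -7/4  [EC · BF = -1585/48 ∩ 2·signedArea(EDA) = 127/8]
2. E_y = 9/8  [EC · BF = -1585/48 ∩ 2·signedArea(EDA) = 127/8]
   → E = (-7/4, 9/8)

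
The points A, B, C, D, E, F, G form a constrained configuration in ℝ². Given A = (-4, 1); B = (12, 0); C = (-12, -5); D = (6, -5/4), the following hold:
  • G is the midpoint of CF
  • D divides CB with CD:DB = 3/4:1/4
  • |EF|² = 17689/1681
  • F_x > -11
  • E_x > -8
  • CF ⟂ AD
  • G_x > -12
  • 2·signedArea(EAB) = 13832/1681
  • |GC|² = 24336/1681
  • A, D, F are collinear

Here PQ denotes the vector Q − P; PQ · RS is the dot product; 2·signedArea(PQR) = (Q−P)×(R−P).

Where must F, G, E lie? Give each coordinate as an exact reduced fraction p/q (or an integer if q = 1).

E = (-12044/1681, 2878/1681)
F = (-17364/1681, 4075/1681)
G = (-18768/1681, -2165/1681)

1. F_x = -17364/1681  [A, D, F are collinear ∩ CF ⟂ AD]
2. F_y = 4075/1681  [A, D, F are collinear ∩ CF ⟂ AD]
   → F = (-17364/1681, 4075/1681)
3. G_x = -18768/1681  [G is the midpoint of CF]
4. G_y = -2165/1681  [G is the midpoint of CF]
   → G = (-18768/1681, -2165/1681)
5. E_x = -12044/1681  [line 1·x + 16·y + -34004/1681 = 0 ∩ |EF|² = 17689/1681]
6. E_y = 2878/1681  [line 1·x + 16·y + -34004/1681 = 0 ∩ |EF|² = 17689/1681]
   → E = (-12044/1681, 2878/1681)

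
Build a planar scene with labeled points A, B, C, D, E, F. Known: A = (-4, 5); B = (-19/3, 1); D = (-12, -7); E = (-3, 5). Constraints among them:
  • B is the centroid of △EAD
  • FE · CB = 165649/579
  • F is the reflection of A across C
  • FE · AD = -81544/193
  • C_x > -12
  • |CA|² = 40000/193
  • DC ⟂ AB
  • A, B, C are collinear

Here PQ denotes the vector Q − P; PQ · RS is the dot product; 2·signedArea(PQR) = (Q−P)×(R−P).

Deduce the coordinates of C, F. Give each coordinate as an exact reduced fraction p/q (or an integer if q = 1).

1. C_x = -2172/193  [A, B, C are collinear ∩ DC ⟂ AB]
2. C_y = -1435/193  [A, B, C are collinear ∩ DC ⟂ AB]
   → C = (-2172/193, -1435/193)
3. F_x = -3572/193  [F is the reflection of A across C]
4. F_y = -3835/193  [F is the reflection of A across C]
   → F = (-3572/193, -3835/193)

C = (-2172/193, -1435/193)
F = (-3572/193, -3835/193)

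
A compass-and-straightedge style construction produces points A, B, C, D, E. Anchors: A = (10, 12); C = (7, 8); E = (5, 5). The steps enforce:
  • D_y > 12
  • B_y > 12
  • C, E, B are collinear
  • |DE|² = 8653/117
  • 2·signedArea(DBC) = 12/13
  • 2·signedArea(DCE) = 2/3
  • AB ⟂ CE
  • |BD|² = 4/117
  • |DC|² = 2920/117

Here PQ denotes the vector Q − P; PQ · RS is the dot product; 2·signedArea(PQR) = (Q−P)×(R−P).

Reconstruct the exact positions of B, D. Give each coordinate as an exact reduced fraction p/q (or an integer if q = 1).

B = (127/13, 158/13)
D = (129/13, 470/39)

1. B_x = 127/13  [C, E, B are collinear ∩ AB ⟂ CE]
2. B_y = 158/13  [C, E, B are collinear ∩ AB ⟂ CE]
   → B = (127/13, 158/13)
3. D_x = 129/13  [line 54/13·x + -36/13·y + -102/13 = 0 ∩ |DE|² = 8653/117]
4. D_y = 470/39  [line 54/13·x + -36/13·y + -102/13 = 0 ∩ |DE|² = 8653/117]
   → D = (129/13, 470/39)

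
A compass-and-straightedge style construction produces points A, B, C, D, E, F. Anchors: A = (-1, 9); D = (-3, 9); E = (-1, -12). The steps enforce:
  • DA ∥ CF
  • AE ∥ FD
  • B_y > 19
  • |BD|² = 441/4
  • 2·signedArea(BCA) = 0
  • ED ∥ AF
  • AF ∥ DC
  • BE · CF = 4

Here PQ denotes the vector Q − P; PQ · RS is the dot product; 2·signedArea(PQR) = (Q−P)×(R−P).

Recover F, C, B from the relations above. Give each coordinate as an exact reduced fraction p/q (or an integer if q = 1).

B = (-3, 39/2)
C = (-5, 30)
F = (-3, 30)

1. F_x = -3  [AE ∥ FD ∩ ED ∥ AF]
2. F_y = 30  [AE ∥ FD ∩ ED ∥ AF]
   → F = (-3, 30)
3. C_x = -5  [DA ∥ CF ∩ AF ∥ DC]
4. C_y = 30  [DA ∥ CF ∩ AF ∥ DC]
   → C = (-5, 30)
5. B_x = -3  [2·signedArea(BCA) = 0 ∩ BE · CF = 4]
6. B_y = 39/2  [2·signedArea(BCA) = 0 ∩ BE · CF = 4]
   → B = (-3, 39/2)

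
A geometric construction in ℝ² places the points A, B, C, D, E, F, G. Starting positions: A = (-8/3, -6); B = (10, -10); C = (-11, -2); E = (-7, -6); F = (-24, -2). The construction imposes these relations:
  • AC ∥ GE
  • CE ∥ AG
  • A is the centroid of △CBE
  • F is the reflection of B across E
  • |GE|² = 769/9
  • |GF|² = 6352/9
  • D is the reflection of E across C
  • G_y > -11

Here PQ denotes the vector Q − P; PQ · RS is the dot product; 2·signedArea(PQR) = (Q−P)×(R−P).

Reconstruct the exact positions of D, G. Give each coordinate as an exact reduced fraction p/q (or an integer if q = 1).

1. D_x = -15  [D is the reflection of E across C]
2. D_y = 2  [D is the reflection of E across C]
   → D = (-15, 2)
3. G_x = 4/3  [AC ∥ GE ∩ CE ∥ AG]
4. G_y = -10  [AC ∥ GE ∩ CE ∥ AG]
   → G = (4/3, -10)

D = (-15, 2)
G = (4/3, -10)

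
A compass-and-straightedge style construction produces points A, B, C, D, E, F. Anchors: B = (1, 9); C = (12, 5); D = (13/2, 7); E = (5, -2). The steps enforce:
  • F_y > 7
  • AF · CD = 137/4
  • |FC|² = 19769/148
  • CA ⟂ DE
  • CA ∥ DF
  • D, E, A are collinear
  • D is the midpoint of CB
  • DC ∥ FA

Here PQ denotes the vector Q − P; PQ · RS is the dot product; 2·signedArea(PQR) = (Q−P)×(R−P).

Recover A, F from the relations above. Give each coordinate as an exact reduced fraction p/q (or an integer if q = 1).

1. A_x = 234/37  [D, E, A are collinear ∩ CA ⟂ DE]
2. A_y = 220/37  [D, E, A are collinear ∩ CA ⟂ DE]
   → A = (234/37, 220/37)
3. F_x = 61/74  [DC ∥ FA ∩ CA ∥ DF]
4. F_y = 294/37  [DC ∥ FA ∩ CA ∥ DF]
   → F = (61/74, 294/37)

A = (234/37, 220/37)
F = (61/74, 294/37)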